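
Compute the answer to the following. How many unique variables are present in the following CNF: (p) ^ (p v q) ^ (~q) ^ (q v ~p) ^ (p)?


Identify each variable that appears in the formula.
Variables found: p, q
Count = 2

2


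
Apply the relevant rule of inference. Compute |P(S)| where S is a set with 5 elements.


The power set of a set with n elements has 2^n elements.
|P(S)| = 2^5 = 32

32


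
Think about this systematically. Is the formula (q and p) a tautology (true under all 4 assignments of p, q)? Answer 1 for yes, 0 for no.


Check all 4 assignments:
p=0, q=0: 0
p=0, q=1: 0
p=1, q=0: 0
p=1, q=1: 1
Satisfying count = 1/4.
Tautology iff count = 4: no.

0


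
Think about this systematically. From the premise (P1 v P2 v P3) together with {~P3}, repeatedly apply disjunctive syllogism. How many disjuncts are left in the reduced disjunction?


Original disjuncts (3): P1, P2, P3
Negated (eliminate): ~P3
Remaining disjuncts: P1, P2
Count = 3 - 1 = 2

2


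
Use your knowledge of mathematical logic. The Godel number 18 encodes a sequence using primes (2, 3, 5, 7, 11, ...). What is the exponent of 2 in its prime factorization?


Factorize 18 by dividing by 2 repeatedly.
Division steps: 2 divides 18 exactly 1 time(s).
Exponent of 2 = 1

1


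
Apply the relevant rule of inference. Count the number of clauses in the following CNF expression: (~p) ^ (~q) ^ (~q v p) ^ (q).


A CNF formula is a conjunction of clauses.
Clauses are separated by ^.
Counting the conjuncts: 4 clauses.

4


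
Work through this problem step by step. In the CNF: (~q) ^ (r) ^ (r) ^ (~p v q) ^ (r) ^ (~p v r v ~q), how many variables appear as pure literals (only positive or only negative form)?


Check each variable for pure literal status:
p: pure negative
q: mixed (not pure)
r: pure positive
Pure literal count = 2

2


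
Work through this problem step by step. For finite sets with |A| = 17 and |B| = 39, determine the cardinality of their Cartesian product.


The Cartesian product A x B contains all ordered pairs (a, b).
|A x B| = |A| * |B| = 17 * 39 = 663

663


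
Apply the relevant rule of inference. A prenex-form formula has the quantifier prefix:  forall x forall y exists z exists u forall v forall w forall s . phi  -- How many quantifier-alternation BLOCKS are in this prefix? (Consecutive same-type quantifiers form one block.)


Quantifier-type sequence: A A E E A A A  (A=forall, E=exists)
Group into maximal same-type runs:
  Ax2 | Ex2 | Ax3
Number of blocks = 3

3


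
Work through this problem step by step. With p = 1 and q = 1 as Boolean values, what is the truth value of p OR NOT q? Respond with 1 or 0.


p = 1, q = 1
Operation: p OR NOT q
Evaluate: 1 OR NOT 1 = 1

1


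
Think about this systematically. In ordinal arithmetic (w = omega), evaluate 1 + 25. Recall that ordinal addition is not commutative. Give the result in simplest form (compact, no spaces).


Compute 1 + 25.
Ordinal + is associative but NOT commutative; for finite n>0, n + w = w but w + n stays w+n.
Both operands finite; ordinal + agrees with natural +: 1 + 25 = 26.
Result = 26

26


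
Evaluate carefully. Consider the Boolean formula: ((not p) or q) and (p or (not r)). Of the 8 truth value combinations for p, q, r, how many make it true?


Evaluate all 8 assignments for p, q, r:
p=0, q=0, r=0: 1
p=0, q=0, r=1: 0
p=0, q=1, r=0: 1
p=0, q=1, r=1: 0
p=1, q=0, r=0: 0
p=1, q=0, r=1: 0
p=1, q=1, r=0: 1
p=1, q=1, r=1: 1
Satisfying count = 4

4


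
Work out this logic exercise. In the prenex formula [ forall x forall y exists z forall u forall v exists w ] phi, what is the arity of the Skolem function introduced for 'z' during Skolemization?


Quantifier prefix: forall x forall y exists z forall u forall v exists w
'z' is existentially quantified at position 3.
Universal variables preceding it: x, y
Skolem function arity = 2

2


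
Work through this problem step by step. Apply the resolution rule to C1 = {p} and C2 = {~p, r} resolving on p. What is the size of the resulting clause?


Remove p from C1 and ~p from C2.
C1 remainder: {}
C2 remainder: {r}
Union (resolvent): {r}
Resolvent has 1 literal(s).

1


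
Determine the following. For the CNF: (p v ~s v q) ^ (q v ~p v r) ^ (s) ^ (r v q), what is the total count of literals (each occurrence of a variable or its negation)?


Counting literals in each clause:
Clause 1: 3 literal(s)
Clause 2: 3 literal(s)
Clause 3: 1 literal(s)
Clause 4: 2 literal(s)
Total = 9

9


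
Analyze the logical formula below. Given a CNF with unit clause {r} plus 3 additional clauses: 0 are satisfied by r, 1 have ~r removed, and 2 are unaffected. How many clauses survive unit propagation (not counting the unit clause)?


Satisfied (removed): 0
Shortened (remain): 1
Unchanged (remain): 2
Remaining = 1 + 2 = 3

3


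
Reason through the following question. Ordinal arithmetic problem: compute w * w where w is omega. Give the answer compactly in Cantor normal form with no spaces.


Compute w * w.
Ordinal * is associative and left-distributive over +, but NOT commutative; for finite n>1, n*w = w but w*n stays w*n.
w * w = w^2 by definition.
Result = w^2

w^2


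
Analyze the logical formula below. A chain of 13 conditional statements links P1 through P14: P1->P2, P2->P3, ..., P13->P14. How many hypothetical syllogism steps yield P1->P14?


With 13 implications in a chain connecting 14 propositions:
P1->P2, P2->P3, ..., P13->P14
Steps needed = (number of implications) - 1 = 13 - 1 = 12

12


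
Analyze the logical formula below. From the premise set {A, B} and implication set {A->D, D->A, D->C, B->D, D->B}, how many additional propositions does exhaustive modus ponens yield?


Initial facts: {A, B}
Apply modus ponens to closure:
  A and A->D  =>  D
  D and D->C  =>  C
Final known: {A, B, C, D}
New propositions: {C, D}
Count = 2

2


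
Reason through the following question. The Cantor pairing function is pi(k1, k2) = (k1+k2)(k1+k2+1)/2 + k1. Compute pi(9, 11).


k1 + k2 = 20
(k1+k2)(k1+k2+1)/2 = 20 * 21 / 2 = 210
pi = 210 + 9 = 219

219


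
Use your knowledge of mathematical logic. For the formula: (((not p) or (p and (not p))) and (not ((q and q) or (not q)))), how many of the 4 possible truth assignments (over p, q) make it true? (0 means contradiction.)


Check all 4 assignments:
p=0, q=0: 0
p=0, q=1: 0
p=1, q=0: 0
p=1, q=1: 0
Count of True = 0

0


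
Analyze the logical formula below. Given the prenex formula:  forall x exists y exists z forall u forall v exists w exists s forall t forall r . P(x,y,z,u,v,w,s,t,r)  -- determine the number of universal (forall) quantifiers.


Quantifier prefix: forall x exists y exists z forall u forall v exists w exists s forall t forall r
Mark each quantifier type:
  U E E U U E E U U
Universal count = 5, Existential count = 4
Asked for universal (forall) quantifiers: 5

5


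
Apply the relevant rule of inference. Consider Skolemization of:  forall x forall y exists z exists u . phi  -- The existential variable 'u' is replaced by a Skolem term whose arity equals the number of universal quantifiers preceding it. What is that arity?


Quantifier prefix: forall x forall y exists z exists u
'u' is existentially quantified at position 4.
Universal variables preceding it: x, y
Skolem function arity = 2

2


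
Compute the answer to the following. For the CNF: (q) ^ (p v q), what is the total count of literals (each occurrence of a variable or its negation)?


Counting literals in each clause:
Clause 1: 1 literal(s)
Clause 2: 2 literal(s)
Total = 3

3


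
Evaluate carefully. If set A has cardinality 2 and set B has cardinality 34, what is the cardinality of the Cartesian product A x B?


The Cartesian product A x B contains all ordered pairs (a, b).
|A x B| = |A| * |B| = 2 * 34 = 68

68


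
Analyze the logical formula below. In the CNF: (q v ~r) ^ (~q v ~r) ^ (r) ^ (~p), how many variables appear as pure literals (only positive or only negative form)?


Check each variable for pure literal status:
p: pure negative
q: mixed (not pure)
r: mixed (not pure)
Pure literal count = 1

1


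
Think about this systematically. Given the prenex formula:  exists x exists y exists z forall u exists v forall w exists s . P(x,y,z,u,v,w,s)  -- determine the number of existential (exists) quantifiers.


Quantifier prefix: exists x exists y exists z forall u exists v forall w exists s
Mark each quantifier type:
  E E E U E U E
Universal count = 2, Existential count = 5
Asked for existential (exists) quantifiers: 5

5


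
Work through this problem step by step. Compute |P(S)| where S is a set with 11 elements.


The power set of a set with n elements has 2^n elements.
|P(S)| = 2^11 = 2048

2048


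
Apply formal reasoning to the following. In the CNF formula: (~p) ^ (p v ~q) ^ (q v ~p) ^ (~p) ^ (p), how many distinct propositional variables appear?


Identify each variable that appears in the formula.
Variables found: p, q
Count = 2

2


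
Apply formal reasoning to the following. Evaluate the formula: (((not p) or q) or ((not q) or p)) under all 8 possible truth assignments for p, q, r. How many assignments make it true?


Check all 8 assignments:
p=0, q=0, r=0: 1
p=0, q=0, r=1: 1
p=0, q=1, r=0: 1
p=0, q=1, r=1: 1
p=1, q=0, r=0: 1
p=1, q=0, r=1: 1
p=1, q=1, r=0: 1
p=1, q=1, r=1: 1
Count of True = 8

8


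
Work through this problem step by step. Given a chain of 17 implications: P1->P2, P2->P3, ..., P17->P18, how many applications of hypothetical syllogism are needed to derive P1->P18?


With 17 implications in a chain connecting 18 propositions:
P1->P2, P2->P3, ..., P17->P18
Steps needed = (number of implications) - 1 = 17 - 1 = 16

16


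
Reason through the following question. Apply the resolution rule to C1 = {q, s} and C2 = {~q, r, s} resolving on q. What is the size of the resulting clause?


Remove q from C1 and ~q from C2.
C1 remainder: {s}
C2 remainder: {r, s}
Union (resolvent): {r, s}
Resolvent has 2 literal(s).

2


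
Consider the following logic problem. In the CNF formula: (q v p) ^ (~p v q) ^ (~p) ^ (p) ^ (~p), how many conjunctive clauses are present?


A CNF formula is a conjunction of clauses.
Clauses are separated by ^.
Counting the conjuncts: 5 clauses.

5


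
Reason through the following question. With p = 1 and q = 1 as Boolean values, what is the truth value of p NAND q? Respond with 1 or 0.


p = 1, q = 1
Operation: p NAND q
Evaluate: 1 NAND 1 = 0

0


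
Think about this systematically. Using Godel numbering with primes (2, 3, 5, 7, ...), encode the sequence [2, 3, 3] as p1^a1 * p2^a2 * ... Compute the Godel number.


Encode each element as an exponent of the corresponding prime:
  2^2 = 4
  3^3 = 27
  5^3 = 125
Product = 4 * 27 * 125 = 13500

13500


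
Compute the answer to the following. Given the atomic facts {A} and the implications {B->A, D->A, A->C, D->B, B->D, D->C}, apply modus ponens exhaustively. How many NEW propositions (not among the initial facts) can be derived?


Initial facts: {A}
Apply modus ponens to closure:
  A and A->C  =>  C
Final known: {A, C}
New propositions: {C}
Count = 1

1


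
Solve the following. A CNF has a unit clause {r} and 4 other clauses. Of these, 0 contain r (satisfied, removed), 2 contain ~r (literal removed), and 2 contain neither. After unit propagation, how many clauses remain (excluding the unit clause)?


Satisfied (removed): 0
Shortened (remain): 2
Unchanged (remain): 2
Remaining = 2 + 2 = 4

4


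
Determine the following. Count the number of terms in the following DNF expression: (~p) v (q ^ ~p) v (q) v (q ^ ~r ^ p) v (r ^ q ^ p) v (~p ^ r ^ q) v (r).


A DNF formula is a disjunction of terms (conjunctions).
Terms are separated by v.
Counting the disjuncts: 7 terms.

7


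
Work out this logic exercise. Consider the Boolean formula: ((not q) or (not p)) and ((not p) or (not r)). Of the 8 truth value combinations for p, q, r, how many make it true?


Evaluate all 8 assignments for p, q, r:
p=0, q=0, r=0: 1
p=0, q=0, r=1: 1
p=0, q=1, r=0: 1
p=0, q=1, r=1: 1
p=1, q=0, r=0: 1
p=1, q=0, r=1: 0
p=1, q=1, r=0: 0
p=1, q=1, r=1: 0
Satisfying count = 5

5


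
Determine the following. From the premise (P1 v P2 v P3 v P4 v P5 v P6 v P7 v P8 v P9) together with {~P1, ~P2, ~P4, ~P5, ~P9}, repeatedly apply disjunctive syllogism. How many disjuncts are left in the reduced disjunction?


Original disjuncts (9): P1, P2, P3, P4, P5, P6, P7, P8, P9
Negated (eliminate): ~P1, ~P2, ~P4, ~P5, ~P9
Remaining disjuncts: P3, P6, P7, P8
Count = 9 - 5 = 4

4


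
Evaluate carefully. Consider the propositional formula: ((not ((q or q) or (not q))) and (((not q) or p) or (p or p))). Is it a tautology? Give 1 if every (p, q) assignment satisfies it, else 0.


Check all 4 assignments:
p=0, q=0: 0
p=0, q=1: 0
p=1, q=0: 0
p=1, q=1: 0
Satisfying count = 0/4.
Tautology iff count = 4: no.

0


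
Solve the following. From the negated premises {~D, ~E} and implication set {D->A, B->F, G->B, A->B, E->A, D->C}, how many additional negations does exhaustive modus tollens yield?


Initial negated facts: {~D, ~E}
Apply modus tollens to closure:
  (no implication fires)
Final negated: {~D, ~E}
New negations: {(none)}
Count = 0

0


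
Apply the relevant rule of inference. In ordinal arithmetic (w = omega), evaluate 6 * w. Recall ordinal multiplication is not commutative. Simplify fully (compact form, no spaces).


Compute 6 * w.
Ordinal * is associative and left-distributive over +, but NOT commutative; for finite n>1, n*w = w but w*n stays w*n.
For finite n>0, n * w = sup{n*k : k<w} = w. So 6 * w = w.
Result = w

w


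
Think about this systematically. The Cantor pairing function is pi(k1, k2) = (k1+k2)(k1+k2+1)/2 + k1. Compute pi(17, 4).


k1 + k2 = 21
(k1+k2)(k1+k2+1)/2 = 21 * 22 / 2 = 231
pi = 231 + 17 = 248

248


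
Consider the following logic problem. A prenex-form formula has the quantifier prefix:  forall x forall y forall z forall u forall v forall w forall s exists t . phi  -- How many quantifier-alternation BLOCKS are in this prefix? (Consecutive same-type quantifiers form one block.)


Quantifier-type sequence: A A A A A A A E  (A=forall, E=exists)
Group into maximal same-type runs:
  Ax7 | Ex1
Number of blocks = 2

2


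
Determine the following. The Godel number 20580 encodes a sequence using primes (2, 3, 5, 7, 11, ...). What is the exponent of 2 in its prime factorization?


Factorize 20580 by dividing by 2 repeatedly.
Division steps: 2 divides 20580 exactly 2 time(s).
Exponent of 2 = 2

2


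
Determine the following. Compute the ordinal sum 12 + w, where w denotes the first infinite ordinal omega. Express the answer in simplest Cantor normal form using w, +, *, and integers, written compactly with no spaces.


Compute 12 + w.
Ordinal + is associative but NOT commutative; for finite n>0, n + w = w but w + n stays w+n.
Any finite left addend is absorbed by w on the right: 12 + w = w.
Result = w

w


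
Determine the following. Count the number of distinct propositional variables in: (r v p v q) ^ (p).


Identify each variable that appears in the formula.
Variables found: p, q, r
Count = 3

3


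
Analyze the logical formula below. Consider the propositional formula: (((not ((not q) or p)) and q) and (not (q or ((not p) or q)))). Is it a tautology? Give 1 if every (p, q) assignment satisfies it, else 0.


Check all 4 assignments:
p=0, q=0: 0
p=0, q=1: 0
p=1, q=0: 0
p=1, q=1: 0
Satisfying count = 0/4.
Tautology iff count = 4: no.

0


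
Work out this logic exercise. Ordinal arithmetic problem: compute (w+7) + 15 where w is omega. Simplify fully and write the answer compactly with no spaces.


Compute (w+7) + 15.
Ordinal + is associative but NOT commutative; for finite n>0, n + w = w but w + n stays w+n.
By associativity: (w+7) + 15 = w + (7+15) = w+22.
Result = w+22

w+22


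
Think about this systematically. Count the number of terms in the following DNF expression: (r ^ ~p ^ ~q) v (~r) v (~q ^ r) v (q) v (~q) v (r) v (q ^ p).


A DNF formula is a disjunction of terms (conjunctions).
Terms are separated by v.
Counting the disjuncts: 7 terms.

7


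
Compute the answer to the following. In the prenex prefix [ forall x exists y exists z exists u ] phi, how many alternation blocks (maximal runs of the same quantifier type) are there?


Quantifier-type sequence: A E E E  (A=forall, E=exists)
Group into maximal same-type runs:
  Ax1 | Ex3
Number of blocks = 2

2


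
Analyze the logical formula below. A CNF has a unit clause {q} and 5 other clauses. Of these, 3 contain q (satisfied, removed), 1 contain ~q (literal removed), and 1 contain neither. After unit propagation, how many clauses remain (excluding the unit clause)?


Satisfied (removed): 3
Shortened (remain): 1
Unchanged (remain): 1
Remaining = 1 + 1 = 2

2


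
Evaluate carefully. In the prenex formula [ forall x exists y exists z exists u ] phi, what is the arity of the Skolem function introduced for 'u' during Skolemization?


Quantifier prefix: forall x exists y exists z exists u
'u' is existentially quantified at position 4.
Universal variables preceding it: x
Skolem function arity = 1

1


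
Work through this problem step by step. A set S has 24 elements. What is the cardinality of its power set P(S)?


The power set of a set with n elements has 2^n elements.
|P(S)| = 2^24 = 16777216

16777216


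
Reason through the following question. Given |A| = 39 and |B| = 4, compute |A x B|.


The Cartesian product A x B contains all ordered pairs (a, b).
|A x B| = |A| * |B| = 39 * 4 = 156

156


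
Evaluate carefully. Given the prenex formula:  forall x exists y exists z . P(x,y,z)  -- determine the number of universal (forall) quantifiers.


Quantifier prefix: forall x exists y exists z
Mark each quantifier type:
  U E E
Universal count = 1, Existential count = 2
Asked for universal (forall) quantifiers: 1

1


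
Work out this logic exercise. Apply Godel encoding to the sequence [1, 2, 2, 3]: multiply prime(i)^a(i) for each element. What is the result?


Encode each element as an exponent of the corresponding prime:
  2^1 = 2
  3^2 = 9
  5^2 = 25
  7^3 = 343
Product = 2 * 9 * 25 * 343 = 154350

154350


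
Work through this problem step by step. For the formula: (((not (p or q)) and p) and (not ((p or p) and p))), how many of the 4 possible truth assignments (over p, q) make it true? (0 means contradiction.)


Check all 4 assignments:
p=0, q=0: 0
p=0, q=1: 0
p=1, q=0: 0
p=1, q=1: 0
Count of True = 0

0


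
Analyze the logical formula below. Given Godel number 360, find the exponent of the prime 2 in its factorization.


Factorize 360 by dividing by 2 repeatedly.
Division steps: 2 divides 360 exactly 3 time(s).
Exponent of 2 = 3

3


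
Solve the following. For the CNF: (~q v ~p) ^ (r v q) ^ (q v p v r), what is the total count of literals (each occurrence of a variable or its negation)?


Counting literals in each clause:
Clause 1: 2 literal(s)
Clause 2: 2 literal(s)
Clause 3: 3 literal(s)
Total = 7

7


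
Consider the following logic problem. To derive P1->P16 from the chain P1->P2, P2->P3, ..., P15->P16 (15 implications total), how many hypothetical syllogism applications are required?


With 15 implications in a chain connecting 16 propositions:
P1->P2, P2->P3, ..., P15->P16
Steps needed = (number of implications) - 1 = 15 - 1 = 14

14


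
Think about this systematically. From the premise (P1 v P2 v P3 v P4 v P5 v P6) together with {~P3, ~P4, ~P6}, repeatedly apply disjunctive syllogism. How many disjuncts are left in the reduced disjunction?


Original disjuncts (6): P1, P2, P3, P4, P5, P6
Negated (eliminate): ~P3, ~P4, ~P6
Remaining disjuncts: P1, P2, P5
Count = 6 - 3 = 3

3


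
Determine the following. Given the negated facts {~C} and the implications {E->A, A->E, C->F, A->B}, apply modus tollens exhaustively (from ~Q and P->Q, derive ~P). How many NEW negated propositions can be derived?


Initial negated facts: {~C}
Apply modus tollens to closure:
  (no implication fires)
Final negated: {~C}
New negations: {(none)}
Count = 0

0


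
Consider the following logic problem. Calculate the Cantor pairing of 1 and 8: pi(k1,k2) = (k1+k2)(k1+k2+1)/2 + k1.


k1 + k2 = 9
(k1+k2)(k1+k2+1)/2 = 9 * 10 / 2 = 45
pi = 45 + 1 = 46

46


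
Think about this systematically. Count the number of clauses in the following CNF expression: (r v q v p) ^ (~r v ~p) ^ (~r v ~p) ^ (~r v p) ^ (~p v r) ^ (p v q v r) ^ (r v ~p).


A CNF formula is a conjunction of clauses.
Clauses are separated by ^.
Counting the conjuncts: 7 clauses.

7


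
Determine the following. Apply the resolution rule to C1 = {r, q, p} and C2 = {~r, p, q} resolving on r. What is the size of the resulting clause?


Remove r from C1 and ~r from C2.
C1 remainder: {q, p}
C2 remainder: {p, q}
Union (resolvent): {p, q}
Resolvent has 2 literal(s).

2


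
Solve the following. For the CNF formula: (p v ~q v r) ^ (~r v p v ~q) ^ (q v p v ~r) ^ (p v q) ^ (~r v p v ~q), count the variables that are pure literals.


Check each variable for pure literal status:
p: pure positive
q: mixed (not pure)
r: mixed (not pure)
Pure literal count = 1

1


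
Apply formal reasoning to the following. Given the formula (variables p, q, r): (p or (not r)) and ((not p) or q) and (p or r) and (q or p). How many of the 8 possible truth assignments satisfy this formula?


Evaluate all 8 assignments for p, q, r:
p=0, q=0, r=0: 0
p=0, q=0, r=1: 0
p=0, q=1, r=0: 0
p=0, q=1, r=1: 0
p=1, q=0, r=0: 0
p=1, q=0, r=1: 0
p=1, q=1, r=0: 1
p=1, q=1, r=1: 1
Satisfying count = 2

2


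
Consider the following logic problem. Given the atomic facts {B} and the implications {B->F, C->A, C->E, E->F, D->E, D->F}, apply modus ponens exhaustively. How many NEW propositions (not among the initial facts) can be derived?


Initial facts: {B}
Apply modus ponens to closure:
  B and B->F  =>  F
Final known: {B, F}
New propositions: {F}
Count = 1

1


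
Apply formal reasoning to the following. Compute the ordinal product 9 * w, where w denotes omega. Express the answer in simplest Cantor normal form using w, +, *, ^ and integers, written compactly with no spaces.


Compute 9 * w.
Ordinal * is associative and left-distributive over +, but NOT commutative; for finite n>1, n*w = w but w*n stays w*n.
For finite n>0, n * w = sup{n*k : k<w} = w. So 9 * w = w.
Result = w

w


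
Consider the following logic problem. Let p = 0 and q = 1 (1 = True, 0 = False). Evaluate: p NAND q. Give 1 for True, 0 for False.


p = 0, q = 1
Operation: p NAND q
Evaluate: 0 NAND 1 = 1

1


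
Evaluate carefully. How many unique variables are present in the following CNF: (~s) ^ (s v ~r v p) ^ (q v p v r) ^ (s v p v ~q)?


Identify each variable that appears in the formula.
Variables found: p, q, r, s
Count = 4

4


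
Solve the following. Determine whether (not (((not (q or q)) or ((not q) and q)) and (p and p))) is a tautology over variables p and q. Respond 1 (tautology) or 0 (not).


Check all 4 assignments:
p=0, q=0: 1
p=0, q=1: 1
p=1, q=0: 0
p=1, q=1: 1
Satisfying count = 3/4.
Tautology iff count = 4: no.

0


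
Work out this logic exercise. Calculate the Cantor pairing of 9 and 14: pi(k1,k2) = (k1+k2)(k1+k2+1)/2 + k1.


k1 + k2 = 23
(k1+k2)(k1+k2+1)/2 = 23 * 24 / 2 = 276
pi = 276 + 9 = 285

285


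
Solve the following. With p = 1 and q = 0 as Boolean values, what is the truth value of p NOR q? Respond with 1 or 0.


p = 1, q = 0
Operation: p NOR q
Evaluate: 1 NOR 0 = 0

0


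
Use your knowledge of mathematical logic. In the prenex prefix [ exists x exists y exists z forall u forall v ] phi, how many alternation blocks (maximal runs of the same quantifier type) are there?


Quantifier-type sequence: E E E A A  (A=forall, E=exists)
Group into maximal same-type runs:
  Ex3 | Ax2
Number of blocks = 2

2


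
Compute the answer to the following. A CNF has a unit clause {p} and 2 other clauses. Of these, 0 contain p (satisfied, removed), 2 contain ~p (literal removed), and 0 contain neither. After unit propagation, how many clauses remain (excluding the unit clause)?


Satisfied (removed): 0
Shortened (remain): 2
Unchanged (remain): 0
Remaining = 2 + 0 = 2

2


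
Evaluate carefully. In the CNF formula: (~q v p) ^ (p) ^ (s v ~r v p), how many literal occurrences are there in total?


Counting literals in each clause:
Clause 1: 2 literal(s)
Clause 2: 1 literal(s)
Clause 3: 3 literal(s)
Total = 6

6


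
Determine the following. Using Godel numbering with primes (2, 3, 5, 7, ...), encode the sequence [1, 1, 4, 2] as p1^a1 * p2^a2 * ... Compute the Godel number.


Encode each element as an exponent of the corresponding prime:
  2^1 = 2
  3^1 = 3
  5^4 = 625
  7^2 = 49
Product = 2 * 3 * 625 * 49 = 183750

183750


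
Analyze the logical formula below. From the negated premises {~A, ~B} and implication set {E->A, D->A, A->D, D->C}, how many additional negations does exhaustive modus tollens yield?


Initial negated facts: {~A, ~B}
Apply modus tollens to closure:
  ~A and E->A  =>  ~E
  ~A and D->A  =>  ~D
Final negated: {~A, ~B, ~D, ~E}
New negations: {~D, ~E}
Count = 2

2


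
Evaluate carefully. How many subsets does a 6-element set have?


The power set of a set with n elements has 2^n elements.
|P(S)| = 2^6 = 64

64


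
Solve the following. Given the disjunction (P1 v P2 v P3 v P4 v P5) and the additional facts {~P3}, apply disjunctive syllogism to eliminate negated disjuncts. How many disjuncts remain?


Original disjuncts (5): P1, P2, P3, P4, P5
Negated (eliminate): ~P3
Remaining disjuncts: P1, P2, P4, P5
Count = 5 - 1 = 4

4


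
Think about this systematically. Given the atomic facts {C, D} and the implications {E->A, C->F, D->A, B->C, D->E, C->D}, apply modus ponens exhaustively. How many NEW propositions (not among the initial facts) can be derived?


Initial facts: {C, D}
Apply modus ponens to closure:
  C and C->F  =>  F
  D and D->A  =>  A
  D and D->E  =>  E
Final known: {A, C, D, E, F}
New propositions: {A, E, F}
Count = 3

3


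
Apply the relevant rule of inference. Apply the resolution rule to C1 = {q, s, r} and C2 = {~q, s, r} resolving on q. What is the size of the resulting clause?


Remove q from C1 and ~q from C2.
C1 remainder: {s, r}
C2 remainder: {s, r}
Union (resolvent): {r, s}
Resolvent has 2 literal(s).

2


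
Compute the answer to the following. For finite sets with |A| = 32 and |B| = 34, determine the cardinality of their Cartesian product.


The Cartesian product A x B contains all ordered pairs (a, b).
|A x B| = |A| * |B| = 32 * 34 = 1088

1088


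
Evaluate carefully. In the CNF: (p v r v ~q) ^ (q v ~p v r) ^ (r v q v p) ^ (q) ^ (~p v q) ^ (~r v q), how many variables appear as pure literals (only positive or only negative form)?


Check each variable for pure literal status:
p: mixed (not pure)
q: mixed (not pure)
r: mixed (not pure)
Pure literal count = 0

0


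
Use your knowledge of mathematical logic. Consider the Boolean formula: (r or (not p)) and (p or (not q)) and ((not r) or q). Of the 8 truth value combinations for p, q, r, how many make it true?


Evaluate all 8 assignments for p, q, r:
p=0, q=0, r=0: 1
p=0, q=0, r=1: 0
p=0, q=1, r=0: 0
p=0, q=1, r=1: 0
p=1, q=0, r=0: 0
p=1, q=0, r=1: 0
p=1, q=1, r=0: 0
p=1, q=1, r=1: 1
Satisfying count = 2

2


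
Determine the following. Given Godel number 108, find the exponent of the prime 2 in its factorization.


Factorize 108 by dividing by 2 repeatedly.
Division steps: 2 divides 108 exactly 2 time(s).
Exponent of 2 = 2

2


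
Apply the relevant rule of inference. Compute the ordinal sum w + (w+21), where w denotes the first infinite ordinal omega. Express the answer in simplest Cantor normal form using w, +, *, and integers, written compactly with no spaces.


Compute w + (w+21).
Ordinal + is associative but NOT commutative; for finite n>0, n + w = w but w + n stays w+n.
w + (w+21) = (w+w) + 21 = w*2+21.
Result = w*2+21

w*2+21


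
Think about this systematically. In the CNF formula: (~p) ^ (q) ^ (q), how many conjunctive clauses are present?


A CNF formula is a conjunction of clauses.
Clauses are separated by ^.
Counting the conjuncts: 3 clauses.

3


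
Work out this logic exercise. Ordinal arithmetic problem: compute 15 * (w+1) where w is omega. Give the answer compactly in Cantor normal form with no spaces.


Compute 15 * (w+1).
Ordinal * is associative and left-distributive over +, but NOT commutative; for finite n>1, n*w = w but w*n stays w*n.
By left-distributivity: 15 * (w+1) = 15*w + 15*1 = w + 15 = w+15.
Result = w+15

w+15


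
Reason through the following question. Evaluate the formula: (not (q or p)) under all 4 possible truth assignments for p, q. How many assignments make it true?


Check all 4 assignments:
p=0, q=0: 1
p=0, q=1: 0
p=1, q=0: 0
p=1, q=1: 0
Count of True = 1

1


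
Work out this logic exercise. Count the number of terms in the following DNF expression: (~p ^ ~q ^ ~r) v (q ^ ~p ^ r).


A DNF formula is a disjunction of terms (conjunctions).
Terms are separated by v.
Counting the disjuncts: 2 terms.

2


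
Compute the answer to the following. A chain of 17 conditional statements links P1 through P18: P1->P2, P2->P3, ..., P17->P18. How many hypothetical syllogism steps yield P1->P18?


With 17 implications in a chain connecting 18 propositions:
P1->P2, P2->P3, ..., P17->P18
Steps needed = (number of implications) - 1 = 17 - 1 = 16

16


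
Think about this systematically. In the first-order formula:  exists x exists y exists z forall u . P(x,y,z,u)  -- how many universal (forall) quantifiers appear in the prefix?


Quantifier prefix: exists x exists y exists z forall u
Mark each quantifier type:
  E E E U
Universal count = 1, Existential count = 3
Asked for universal (forall) quantifiers: 1

1


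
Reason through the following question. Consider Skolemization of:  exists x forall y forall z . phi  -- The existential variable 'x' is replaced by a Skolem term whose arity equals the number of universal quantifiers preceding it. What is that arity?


Quantifier prefix: exists x forall y forall z
'x' is existentially quantified at position 1.
No universal quantifiers precede it.
Skolem function arity = 0 (a Skolem constant)

0


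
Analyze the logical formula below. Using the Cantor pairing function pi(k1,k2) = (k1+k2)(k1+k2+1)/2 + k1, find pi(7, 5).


k1 + k2 = 12
(k1+k2)(k1+k2+1)/2 = 12 * 13 / 2 = 78
pi = 78 + 7 = 85

85


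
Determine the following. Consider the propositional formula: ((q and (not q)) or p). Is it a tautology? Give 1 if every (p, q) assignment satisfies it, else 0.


Check all 4 assignments:
p=0, q=0: 0
p=0, q=1: 0
p=1, q=0: 1
p=1, q=1: 1
Satisfying count = 2/4.
Tautology iff count = 4: no.

0


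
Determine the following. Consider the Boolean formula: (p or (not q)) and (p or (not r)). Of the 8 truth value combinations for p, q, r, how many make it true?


Evaluate all 8 assignments for p, q, r:
p=0, q=0, r=0: 1
p=0, q=0, r=1: 0
p=0, q=1, r=0: 0
p=0, q=1, r=1: 0
p=1, q=0, r=0: 1
p=1, q=0, r=1: 1
p=1, q=1, r=0: 1
p=1, q=1, r=1: 1
Satisfying count = 5

5


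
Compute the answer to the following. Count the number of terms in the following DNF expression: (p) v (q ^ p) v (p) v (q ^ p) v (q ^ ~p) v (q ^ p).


A DNF formula is a disjunction of terms (conjunctions).
Terms are separated by v.
Counting the disjuncts: 6 terms.

6


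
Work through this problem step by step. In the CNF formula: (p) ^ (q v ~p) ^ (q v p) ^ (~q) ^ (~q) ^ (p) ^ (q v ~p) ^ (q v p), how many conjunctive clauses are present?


A CNF formula is a conjunction of clauses.
Clauses are separated by ^.
Counting the conjuncts: 8 clauses.

8


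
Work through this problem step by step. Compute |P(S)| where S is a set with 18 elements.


The power set of a set with n elements has 2^n elements.
|P(S)| = 2^18 = 262144

262144


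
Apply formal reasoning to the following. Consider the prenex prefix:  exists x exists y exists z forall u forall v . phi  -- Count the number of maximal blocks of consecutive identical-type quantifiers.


Quantifier-type sequence: E E E A A  (A=forall, E=exists)
Group into maximal same-type runs:
  Ex3 | Ax2
Number of blocks = 2

2


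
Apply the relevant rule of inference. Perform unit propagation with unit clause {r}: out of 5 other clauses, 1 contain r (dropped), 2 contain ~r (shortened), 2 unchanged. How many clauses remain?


Satisfied (removed): 1
Shortened (remain): 2
Unchanged (remain): 2
Remaining = 2 + 2 = 4

4


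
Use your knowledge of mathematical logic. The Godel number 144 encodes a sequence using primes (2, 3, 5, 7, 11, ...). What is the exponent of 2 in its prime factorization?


Factorize 144 by dividing by 2 repeatedly.
Division steps: 2 divides 144 exactly 4 time(s).
Exponent of 2 = 4

4


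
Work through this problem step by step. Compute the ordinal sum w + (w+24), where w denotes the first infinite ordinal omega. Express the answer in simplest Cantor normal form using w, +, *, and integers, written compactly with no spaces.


Compute w + (w+24).
Ordinal + is associative but NOT commutative; for finite n>0, n + w = w but w + n stays w+n.
w + (w+24) = (w+w) + 24 = w*2+24.
Result = w*2+24

w*2+24


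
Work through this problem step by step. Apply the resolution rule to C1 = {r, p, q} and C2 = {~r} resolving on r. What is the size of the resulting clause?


Remove r from C1 and ~r from C2.
C1 remainder: {p, q}
C2 remainder: {}
Union (resolvent): {p, q}
Resolvent has 2 literal(s).

2


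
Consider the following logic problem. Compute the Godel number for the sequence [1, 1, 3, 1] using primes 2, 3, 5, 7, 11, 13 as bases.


Encode each element as an exponent of the corresponding prime:
  2^1 = 2
  3^1 = 3
  5^3 = 125
  7^1 = 7
Product = 2 * 3 * 125 * 7 = 5250

5250


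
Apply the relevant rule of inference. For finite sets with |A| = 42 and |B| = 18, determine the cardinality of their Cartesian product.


The Cartesian product A x B contains all ordered pairs (a, b).
|A x B| = |A| * |B| = 42 * 18 = 756

756


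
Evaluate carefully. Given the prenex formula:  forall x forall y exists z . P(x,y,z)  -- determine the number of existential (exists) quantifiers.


Quantifier prefix: forall x forall y exists z
Mark each quantifier type:
  U U E
Universal count = 2, Existential count = 1
Asked for existential (exists) quantifiers: 1

1


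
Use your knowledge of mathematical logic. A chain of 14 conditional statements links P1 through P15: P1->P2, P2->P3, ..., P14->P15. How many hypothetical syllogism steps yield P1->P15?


With 14 implications in a chain connecting 15 propositions:
P1->P2, P2->P3, ..., P14->P15
Steps needed = (number of implications) - 1 = 14 - 1 = 13

13


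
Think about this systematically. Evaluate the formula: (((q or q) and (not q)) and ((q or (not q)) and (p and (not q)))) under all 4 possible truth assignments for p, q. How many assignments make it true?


Check all 4 assignments:
p=0, q=0: 0
p=0, q=1: 0
p=1, q=0: 0
p=1, q=1: 0
Count of True = 0

0


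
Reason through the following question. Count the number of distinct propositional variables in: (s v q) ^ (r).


Identify each variable that appears in the formula.
Variables found: q, r, s
Count = 3

3


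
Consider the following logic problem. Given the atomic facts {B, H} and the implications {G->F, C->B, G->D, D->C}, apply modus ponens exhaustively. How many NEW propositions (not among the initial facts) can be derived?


Initial facts: {B, H}
Apply modus ponens to closure:
  (no implication fires)
Final known: {B, H}
New propositions: {(none)}
Count = 0

0


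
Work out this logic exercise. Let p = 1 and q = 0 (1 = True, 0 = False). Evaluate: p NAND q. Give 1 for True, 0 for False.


p = 1, q = 0
Operation: p NAND q
Evaluate: 1 NAND 0 = 1

1


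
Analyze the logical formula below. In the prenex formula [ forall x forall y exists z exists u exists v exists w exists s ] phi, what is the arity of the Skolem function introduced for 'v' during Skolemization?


Quantifier prefix: forall x forall y exists z exists u exists v exists w exists s
'v' is existentially quantified at position 5.
Universal variables preceding it: x, y
Skolem function arity = 2

2


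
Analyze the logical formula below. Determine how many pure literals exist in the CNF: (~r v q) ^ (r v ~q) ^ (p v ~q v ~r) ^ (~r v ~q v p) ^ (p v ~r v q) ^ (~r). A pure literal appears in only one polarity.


Check each variable for pure literal status:
p: pure positive
q: mixed (not pure)
r: mixed (not pure)
Pure literal count = 1

1


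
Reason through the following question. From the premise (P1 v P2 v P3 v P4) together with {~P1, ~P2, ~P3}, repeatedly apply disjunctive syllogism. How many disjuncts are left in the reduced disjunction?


Original disjuncts (4): P1, P2, P3, P4
Negated (eliminate): ~P1, ~P2, ~P3
Remaining disjuncts: P4
Count = 4 - 3 = 1

1


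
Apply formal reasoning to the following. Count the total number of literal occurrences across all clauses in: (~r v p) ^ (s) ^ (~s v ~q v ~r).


Counting literals in each clause:
Clause 1: 2 literal(s)
Clause 2: 1 literal(s)
Clause 3: 3 literal(s)
Total = 6

6


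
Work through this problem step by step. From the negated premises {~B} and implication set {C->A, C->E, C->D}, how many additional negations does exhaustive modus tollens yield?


Initial negated facts: {~B}
Apply modus tollens to closure:
  (no implication fires)
Final negated: {~B}
New negations: {(none)}
Count = 0

0


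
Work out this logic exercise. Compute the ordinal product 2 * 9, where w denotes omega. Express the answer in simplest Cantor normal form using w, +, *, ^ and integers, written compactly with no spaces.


Compute 2 * 9.
Ordinal * is associative and left-distributive over +, but NOT commutative; for finite n>1, n*w = w but w*n stays w*n.
Both finite; ordinal * agrees with natural *: 2 * 9 = 18.
Result = 18

18


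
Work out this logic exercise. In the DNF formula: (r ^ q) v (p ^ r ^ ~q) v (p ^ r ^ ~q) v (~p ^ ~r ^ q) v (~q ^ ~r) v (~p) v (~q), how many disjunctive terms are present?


A DNF formula is a disjunction of terms (conjunctions).
Terms are separated by v.
Counting the disjuncts: 7 terms.

7


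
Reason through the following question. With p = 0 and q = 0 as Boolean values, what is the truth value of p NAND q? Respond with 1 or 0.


p = 0, q = 0
Operation: p NAND q
Evaluate: 0 NAND 0 = 1

1


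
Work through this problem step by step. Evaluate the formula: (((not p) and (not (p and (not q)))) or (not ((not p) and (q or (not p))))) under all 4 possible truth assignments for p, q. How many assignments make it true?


Check all 4 assignments:
p=0, q=0: 1
p=0, q=1: 1
p=1, q=0: 1
p=1, q=1: 1
Count of True = 4

4


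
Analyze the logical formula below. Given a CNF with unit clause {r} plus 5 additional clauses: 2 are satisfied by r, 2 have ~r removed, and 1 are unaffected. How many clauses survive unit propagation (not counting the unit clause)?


Satisfied (removed): 2
Shortened (remain): 2
Unchanged (remain): 1
Remaining = 2 + 1 = 3

3


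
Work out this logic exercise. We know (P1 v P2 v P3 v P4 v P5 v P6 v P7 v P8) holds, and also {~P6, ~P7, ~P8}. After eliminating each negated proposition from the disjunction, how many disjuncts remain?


Original disjuncts (8): P1, P2, P3, P4, P5, P6, P7, P8
Negated (eliminate): ~P6, ~P7, ~P8
Remaining disjuncts: P1, P2, P3, P4, P5
Count = 8 - 3 = 5

5


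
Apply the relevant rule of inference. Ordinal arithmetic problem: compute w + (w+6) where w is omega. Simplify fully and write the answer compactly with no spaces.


Compute w + (w+6).
Ordinal + is associative but NOT commutative; for finite n>0, n + w = w but w + n stays w+n.
w + (w+6) = (w+w) + 6 = w*2+6.
Result = w*2+6

w*2+6
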